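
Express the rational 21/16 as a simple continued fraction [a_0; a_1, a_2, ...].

Run the Euclidean algorithm on 21 and 16; the successive quotients are the partial quotients a_0, a_1, ... (each step inverts the fractional part left over by the previous one):
  21 = 1*16 + 5, so a_0 = 1.
  16 = 3*5 + 1, so a_1 = 3.
  5 = 5*1 + 0, so a_2 = 5.
The remainder reaches 0 after 3 divisions, so the expansion has 3 partial quotients, read off in order.

[1; 3, 5]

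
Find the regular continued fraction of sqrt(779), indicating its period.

Write x_i = (sqrt(779) + m_i)/d_i with (m_0, d_0) = (0, 1). a_0 = floor(sqrt(779)) = 27, since 27^2 = 729 <= 779 < 784 = 28^2.
Iterate m_{i+1} = d_i*a_i - m_i, d_{i+1} = (779 - m_{i+1}^2)/d_i, a_{i+1} = floor((a_0 + m_{i+1})/d_{i+1}):
  m_1 = 1*27 - 0 = 27, d_1 = (779 - 27^2)/1 = 50/1 = 50, a_1 = floor((27 + 27)/50) = 1.
  m_2 = 50*1 - 27 = 23, d_2 = (779 - 23^2)/50 = 250/50 = 5, a_2 = floor((27 + 23)/5) = 10.
  m_3 = 5*10 - 23 = 27, d_3 = (779 - 27^2)/5 = 50/5 = 10, a_3 = floor((27 + 27)/10) = 5.
  m_4 = 10*5 - 27 = 23, d_4 = (779 - 23^2)/10 = 250/10 = 25, a_4 = floor((27 + 23)/25) = 2.
  m_5 = 25*2 - 23 = 27, d_5 = (779 - 27^2)/25 = 50/25 = 2, a_5 = floor((27 + 27)/2) = 27.
  m_6 = 2*27 - 27 = 27, d_6 = (779 - 27^2)/2 = 50/2 = 25, a_6 = floor((27 + 27)/25) = 2.
  m_7 = 25*2 - 27 = 23, d_7 = (779 - 23^2)/25 = 250/25 = 10, a_7 = floor((27 + 23)/10) = 5.
  m_8 = 10*5 - 23 = 27, d_8 = (779 - 27^2)/10 = 50/10 = 5, a_8 = floor((27 + 27)/5) = 10.
  m_9 = 5*10 - 27 = 23, d_9 = (779 - 23^2)/5 = 250/5 = 50, a_9 = floor((27 + 23)/50) = 1.
  m_10 = 50*1 - 23 = 27, d_10 = (779 - 27^2)/50 = 50/50 = 1, a_10 = floor((27 + 27)/1) = 54.
  m_11 = 1*54 - 27 = 27, d_11 = (779 - 27^2)/1 = 50/1 = 50: (m_11, d_11) = (m_1, d_1) = (27, 50), so from here the quotients repeat a_1, ..., a_10; the period length is 10.
Hence the expansion of sqrt(779) is a_0 = 27 followed by the repeating block 1, 10, 5, 2, 27, 2, 5, 10, 1, 54 (period 10).

[27; (1, 10, 5, 2, 27, 2, 5, 10, 1, 54)]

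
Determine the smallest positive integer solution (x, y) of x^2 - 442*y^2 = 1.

First expand sqrt(442) as a continued fraction. With x_i = (sqrt(442) + m_i)/d_i and (m_0, d_0) = (0, 1): a_0 = floor(sqrt(442)) = 21, since 21^2 = 441 <= 442 < 484 = 22^2.
Iterate m_{i+1} = d_i*a_i - m_i, d_{i+1} = (442 - m_{i+1}^2)/d_i, a_{i+1} = floor((a_0 + m_{i+1})/d_{i+1}):
  m_1 = 1*21 - 0 = 21, d_1 = (442 - 21^2)/1 = 1/1 = 1, a_1 = floor((21 + 21)/1) = 42.
  m_2 = 1*42 - 21 = 21, d_2 = (442 - 21^2)/1 = 1/1 = 1: (m_2, d_2) = (m_1, d_1) = (21, 1), so from here the quotient a_1 repeats; the period length is 1.
So sqrt(442) = [21; (42)] with period length k = 1.
k is odd, so (p_{k-1}, q_{k-1}) only solves x^2 - 442y^2 = -1 and the fundamental solution of x^2 - 442y^2 = 1 is (p_{2k-1}, q_{2k-1}) = (p_1, q_1); compute convergents through index 1, running through the period twice.
Convergents (p_i = a_i*p_{i-1} + p_{i-2}, q_i = a_i*q_{i-1} + q_{i-2} with p_{-2}=0, p_{-1}=1, q_{-2}=1, q_{-1}=0):
  i=0: a_0=21, p_0 = 21*1 + 0 = 21, q_0 = 21*0 + 1 = 1.
  i=1: a_1=42, p_1 = 42*21 + 1 = 883, q_1 = 42*1 + 0 = 42.
Indeed p_0^2 - 442*q_0^2 = 441 - 442 = -1, not +1.
Check: 883^2 - 442*42^2 = 779689 - 779688 = 1, so (x, y) = (883, 42) solves the equation, and by the theorem it is the least positive solution.

(x, y) = (883, 42)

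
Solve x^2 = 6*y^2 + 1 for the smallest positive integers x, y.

(x, y) = (5, 2)

First expand sqrt(6) as a continued fraction. With x_i = (sqrt(6) + m_i)/d_i and (m_0, d_0) = (0, 1): a_0 = floor(sqrt(6)) = 2, since 2^2 = 4 <= 6 < 9 = 3^2.
Iterate m_{i+1} = d_i*a_i - m_i, d_{i+1} = (6 - m_{i+1}^2)/d_i, a_{i+1} = floor((a_0 + m_{i+1})/d_{i+1}):
  m_1 = 1*2 - 0 = 2, d_1 = (6 - 2^2)/1 = 2/1 = 2, a_1 = floor((2 + 2)/2) = 2.
  m_2 = 2*2 - 2 = 2, d_2 = (6 - 2^2)/2 = 2/2 = 1, a_2 = floor((2 + 2)/1) = 4.
  m_3 = 1*4 - 2 = 2, d_3 = (6 - 2^2)/1 = 2/1 = 2: (m_3, d_3) = (m_1, d_1) = (2, 2), so from here the quotients repeat a_1, a_2; the period length is 2.
So sqrt(6) = [2; (2, 4)] with period length k = 2.
k is even, so the fundamental solution of x^2 - 6y^2 = 1 is (p_{k-1}, q_{k-1}) = (p_1, q_1); compute convergents through index 1.
Convergents (p_i = a_i*p_{i-1} + p_{i-2}, q_i = a_i*q_{i-1} + q_{i-2} with p_{-2}=0, p_{-1}=1, q_{-2}=1, q_{-1}=0):
  i=0: a_0=2, p_0 = 2*1 + 0 = 2, q_0 = 2*0 + 1 = 1.
  i=1: a_1=2, p_1 = 2*2 + 1 = 5, q_1 = 2*1 + 0 = 2.
Check: 5^2 - 6*2^2 = 25 - 24 = 1, so (x, y) = (5, 2) solves the equation, and by the theorem it is the least positive solution.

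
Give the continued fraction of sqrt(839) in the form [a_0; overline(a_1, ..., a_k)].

Write x_i = (sqrt(839) + m_i)/d_i with (m_0, d_0) = (0, 1). a_0 = floor(sqrt(839)) = 28, since 28^2 = 784 <= 839 < 841 = 29^2.
Iterate m_{i+1} = d_i*a_i - m_i, d_{i+1} = (839 - m_{i+1}^2)/d_i, a_{i+1} = floor((a_0 + m_{i+1})/d_{i+1}):
  m_1 = 1*28 - 0 = 28, d_1 = (839 - 28^2)/1 = 55/1 = 55, a_1 = floor((28 + 28)/55) = 1.
  m_2 = 55*1 - 28 = 27, d_2 = (839 - 27^2)/55 = 110/55 = 2, a_2 = floor((28 + 27)/2) = 27.
  m_3 = 2*27 - 27 = 27, d_3 = (839 - 27^2)/2 = 110/2 = 55, a_3 = floor((28 + 27)/55) = 1.
  m_4 = 55*1 - 27 = 28, d_4 = (839 - 28^2)/55 = 55/55 = 1, a_4 = floor((28 + 28)/1) = 56.
  m_5 = 1*56 - 28 = 28, d_5 = (839 - 28^2)/1 = 55/1 = 55: (m_5, d_5) = (m_1, d_1) = (28, 55), so from here the quotients repeat a_1, ..., a_4; the period length is 4.
Hence the expansion of sqrt(839) is a_0 = 28 followed by the repeating block 1, 27, 1, 56 (period 4).

[28; overline(1, 27, 1, 56)]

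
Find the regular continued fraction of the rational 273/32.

Run the Euclidean algorithm on 273 and 32; the successive quotients are the partial quotients a_0, a_1, ... (each step inverts the fractional part left over by the previous one):
  273 = 8*32 + 17, so a_0 = 8.
  32 = 1*17 + 15, so a_1 = 1.
  17 = 1*15 + 2, so a_2 = 1.
  15 = 7*2 + 1, so a_3 = 7.
  2 = 2*1 + 0, so a_4 = 2.
The remainder reaches 0 after 5 divisions, so the expansion has 5 partial quotients, read off in order.

[8; 1, 1, 7, 2]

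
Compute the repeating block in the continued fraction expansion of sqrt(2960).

Write x_i = (sqrt(2960) + m_i)/d_i with (m_0, d_0) = (0, 1). a_0 = floor(sqrt(2960)) = 54, since 54^2 = 2916 <= 2960 < 3025 = 55^2.
Iterate m_{i+1} = d_i*a_i - m_i, d_{i+1} = (2960 - m_{i+1}^2)/d_i, a_{i+1} = floor((a_0 + m_{i+1})/d_{i+1}):
  m_1 = 1*54 - 0 = 54, d_1 = (2960 - 54^2)/1 = 44/1 = 44, a_1 = floor((54 + 54)/44) = 2.
  m_2 = 44*2 - 54 = 34, d_2 = (2960 - 34^2)/44 = 1804/44 = 41, a_2 = floor((54 + 34)/41) = 2.
  m_3 = 41*2 - 34 = 48, d_3 = (2960 - 48^2)/41 = 656/41 = 16, a_3 = floor((54 + 48)/16) = 6.
  m_4 = 16*6 - 48 = 48, d_4 = (2960 - 48^2)/16 = 656/16 = 41, a_4 = floor((54 + 48)/41) = 2.
  m_5 = 41*2 - 48 = 34, d_5 = (2960 - 34^2)/41 = 1804/41 = 44, a_5 = floor((54 + 34)/44) = 2.
  m_6 = 44*2 - 34 = 54, d_6 = (2960 - 54^2)/44 = 44/44 = 1, a_6 = floor((54 + 54)/1) = 108.
  m_7 = 1*108 - 54 = 54, d_7 = (2960 - 54^2)/1 = 44/1 = 44: (m_7, d_7) = (m_1, d_1) = (54, 44), so from here the quotients repeat a_1, ..., a_6; the period length is 6.
Hence the expansion of sqrt(2960) is a_0 = 54 followed by the repeating block 2, 2, 6, 2, 2, 108 (period 6).

[54; (2, 2, 6, 2, 2, 108)]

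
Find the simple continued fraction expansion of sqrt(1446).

Write x_i = (sqrt(1446) + m_i)/d_i with (m_0, d_0) = (0, 1). a_0 = floor(sqrt(1446)) = 38, since 38^2 = 1444 <= 1446 < 1521 = 39^2.
Iterate m_{i+1} = d_i*a_i - m_i, d_{i+1} = (1446 - m_{i+1}^2)/d_i, a_{i+1} = floor((a_0 + m_{i+1})/d_{i+1}):
  m_1 = 1*38 - 0 = 38, d_1 = (1446 - 38^2)/1 = 2/1 = 2, a_1 = floor((38 + 38)/2) = 38.
  m_2 = 2*38 - 38 = 38, d_2 = (1446 - 38^2)/2 = 2/2 = 1, a_2 = floor((38 + 38)/1) = 76.
  m_3 = 1*76 - 38 = 38, d_3 = (1446 - 38^2)/1 = 2/1 = 2: (m_3, d_3) = (m_1, d_1) = (38, 2), so from here the quotients repeat a_1, a_2; the period length is 2.
Hence the expansion of sqrt(1446) is a_0 = 38 followed by the repeating block 38, 76 (period 2).

[38; (38, 76)]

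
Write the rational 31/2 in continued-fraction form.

[15; 2]

Run the Euclidean algorithm on 31 and 2; the successive quotients are the partial quotients a_0, a_1, ... (each step inverts the fractional part left over by the previous one):
  31 = 15*2 + 1, so a_0 = 15.
  2 = 2*1 + 0, so a_1 = 2.
The remainder reaches 0 after 2 divisions, so the expansion has 2 partial quotients, read off in order.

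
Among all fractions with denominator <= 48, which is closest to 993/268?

Expand x = 993/268 as a continued fraction with the Euclidean algorithm:
  993 = 3*268 + 189, so a_0 = 3.
  268 = 1*189 + 79, so a_1 = 1.
  189 = 2*79 + 31, so a_2 = 2.
  79 = 2*31 + 17, so a_3 = 2.
  31 = 1*17 + 14, so a_4 = 1.
  17 = 1*14 + 3, so a_5 = 1.
  14 = 4*3 + 2, so a_6 = 4.
  3 = 1*2 + 1, so a_7 = 1.
  2 = 2*1 + 0, so a_8 = 2.
so x = [3; 1, 2, 2, 1, 1, 4, 1, 2].
Convergents (p_i = a_i*p_{i-1} + p_{i-2}, q_i = a_i*q_{i-1} + q_{i-2} with p_{-2}=0, p_{-1}=1, q_{-2}=1, q_{-1}=0), until the denominator exceeds 48:
  i=0: a_0=3, p_0 = 3*1 + 0 = 3, q_0 = 3*0 + 1 = 1.
  i=1: a_1=1, p_1 = 1*3 + 1 = 4, q_1 = 1*1 + 0 = 1.
  i=2: a_2=2, p_2 = 2*4 + 3 = 11, q_2 = 2*1 + 1 = 3.
  i=3: a_3=2, p_3 = 2*11 + 4 = 26, q_3 = 2*3 + 1 = 7.
  i=4: a_4=1, p_4 = 1*26 + 11 = 37, q_4 = 1*7 + 3 = 10.
  i=5: a_5=1, p_5 = 1*37 + 26 = 63, q_5 = 1*10 + 7 = 17.
  i=6: a_6=4, p_6 = 4*63 + 37 = 289, q_6 = 4*17 + 10 = 78.
q_6 = 78 > 48, so the last convergent with denominator <= 48 is p_5/q_5 = 63/17.
The closest fraction with denominator <= 48 is either p_5/q_5 or the intermediate fraction (k*p_5 + p_4)/(k*q_5 + q_4) with the largest k >= 1 whose denominator stays <= 48; these approach x as k grows, and every other convergent or intermediate fraction in range is farther away.
Largest k: floor((48 - q_4)/q_5) = floor((48 - 10)/17) = 2.
That gives (2*63 + 37)/(2*17 + 10) = 163/44.
Compare the errors: |x - 63/17| = |993*17 - 63*268|/(268*17) = 3/4556, and |x - 163/44| = |993*44 - 163*268|/(268*44) = 8/11792.
Cross-multiplying, 3*11792 = 35376 < 36448 = 8*4556, so 3/4556 is smaller: the convergent 63/17 is closer to x than 163/44.

63/17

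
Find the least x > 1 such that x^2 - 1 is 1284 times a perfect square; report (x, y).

First expand sqrt(1284) as a continued fraction. With x_i = (sqrt(1284) + m_i)/d_i and (m_0, d_0) = (0, 1): a_0 = floor(sqrt(1284)) = 35, since 35^2 = 1225 <= 1284 < 1296 = 36^2.
Iterate m_{i+1} = d_i*a_i - m_i, d_{i+1} = (1284 - m_{i+1}^2)/d_i, a_{i+1} = floor((a_0 + m_{i+1})/d_{i+1}):
  m_1 = 1*35 - 0 = 35, d_1 = (1284 - 35^2)/1 = 59/1 = 59, a_1 = floor((35 + 35)/59) = 1.
  m_2 = 59*1 - 35 = 24, d_2 = (1284 - 24^2)/59 = 708/59 = 12, a_2 = floor((35 + 24)/12) = 4.
  m_3 = 12*4 - 24 = 24, d_3 = (1284 - 24^2)/12 = 708/12 = 59, a_3 = floor((35 + 24)/59) = 1.
  m_4 = 59*1 - 24 = 35, d_4 = (1284 - 35^2)/59 = 59/59 = 1, a_4 = floor((35 + 35)/1) = 70.
  m_5 = 1*70 - 35 = 35, d_5 = (1284 - 35^2)/1 = 59/1 = 59: (m_5, d_5) = (m_1, d_1) = (35, 59), so from here the quotients repeat a_1, ..., a_4; the period length is 4.
So sqrt(1284) = [35; (1, 4, 1, 70)] with period length k = 4.
k is even, so the fundamental solution of x^2 - 1284y^2 = 1 is (p_{k-1}, q_{k-1}) = (p_3, q_3); compute convergents through index 3.
Convergents (p_i = a_i*p_{i-1} + p_{i-2}, q_i = a_i*q_{i-1} + q_{i-2} with p_{-2}=0, p_{-1}=1, q_{-2}=1, q_{-1}=0):
  i=0: a_0=35, p_0 = 35*1 + 0 = 35, q_0 = 35*0 + 1 = 1.
  i=1: a_1=1, p_1 = 1*35 + 1 = 36, q_1 = 1*1 + 0 = 1.
  i=2: a_2=4, p_2 = 4*36 + 35 = 179, q_2 = 4*1 + 1 = 5.
  i=3: a_3=1, p_3 = 1*179 + 36 = 215, q_3 = 1*5 + 1 = 6.
Check: 215^2 - 1284*6^2 = 46225 - 46224 = 1, so (x, y) = (215, 6) solves the equation, and by the theorem it is the least positive solution.

(x, y) = (215, 6)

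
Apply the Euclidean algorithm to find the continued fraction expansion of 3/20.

[0; 6, 1, 2]

Run the Euclidean algorithm on 3 and 20; the successive quotients are the partial quotients a_0, a_1, ... (each step inverts the fractional part left over by the previous one):
  3 = 0*20 + 3, so a_0 = 0.
  20 = 6*3 + 2, so a_1 = 6.
  3 = 1*2 + 1, so a_2 = 1.
  2 = 2*1 + 0, so a_3 = 2.
The remainder reaches 0 after 4 divisions, so the expansion has 4 partial quotients, read off in order.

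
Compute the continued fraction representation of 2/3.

Run the Euclidean algorithm on 2 and 3; the successive quotients are the partial quotients a_0, a_1, ... (each step inverts the fractional part left over by the previous one):
  2 = 0*3 + 2, so a_0 = 0.
  3 = 1*2 + 1, so a_1 = 1.
  2 = 2*1 + 0, so a_2 = 2.
The remainder reaches 0 after 3 divisions, so the expansion has 3 partial quotients, read off in order.

[0; 1, 2]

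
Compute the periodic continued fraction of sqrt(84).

[9; (6, 18)]

Write x_i = (sqrt(84) + m_i)/d_i with (m_0, d_0) = (0, 1). a_0 = floor(sqrt(84)) = 9, since 9^2 = 81 <= 84 < 100 = 10^2.
Iterate m_{i+1} = d_i*a_i - m_i, d_{i+1} = (84 - m_{i+1}^2)/d_i, a_{i+1} = floor((a_0 + m_{i+1})/d_{i+1}):
  m_1 = 1*9 - 0 = 9, d_1 = (84 - 9^2)/1 = 3/1 = 3, a_1 = floor((9 + 9)/3) = 6.
  m_2 = 3*6 - 9 = 9, d_2 = (84 - 9^2)/3 = 3/3 = 1, a_2 = floor((9 + 9)/1) = 18.
  m_3 = 1*18 - 9 = 9, d_3 = (84 - 9^2)/1 = 3/1 = 3: (m_3, d_3) = (m_1, d_1) = (9, 3), so from here the quotients repeat a_1, a_2; the period length is 2.
Hence the expansion of sqrt(84) is a_0 = 9 followed by the repeating block 6, 18 (period 2).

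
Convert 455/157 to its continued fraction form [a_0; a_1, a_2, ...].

[2; 1, 8, 1, 4, 3]

Run the Euclidean algorithm on 455 and 157; the successive quotients are the partial quotients a_0, a_1, ... (each step inverts the fractional part left over by the previous one):
  455 = 2*157 + 141, so a_0 = 2.
  157 = 1*141 + 16, so a_1 = 1.
  141 = 8*16 + 13, so a_2 = 8.
  16 = 1*13 + 3, so a_3 = 1.
  13 = 4*3 + 1, so a_4 = 4.
  3 = 3*1 + 0, so a_5 = 3.
The remainder reaches 0 after 6 divisions, so the expansion has 6 partial quotients, read off in order.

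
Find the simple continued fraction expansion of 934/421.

Run the Euclidean algorithm on 934 and 421; the successive quotients are the partial quotients a_0, a_1, ... (each step inverts the fractional part left over by the previous one):
  934 = 2*421 + 92, so a_0 = 2.
  421 = 4*92 + 53, so a_1 = 4.
  92 = 1*53 + 39, so a_2 = 1.
  53 = 1*39 + 14, so a_3 = 1.
  39 = 2*14 + 11, so a_4 = 2.
  14 = 1*11 + 3, so a_5 = 1.
  11 = 3*3 + 2, so a_6 = 3.
  3 = 1*2 + 1, so a_7 = 1.
  2 = 2*1 + 0, so a_8 = 2.
The remainder reaches 0 after 9 divisions, so the expansion has 9 partial quotients, read off in order.

[2; 4, 1, 1, 2, 1, 3, 1, 2]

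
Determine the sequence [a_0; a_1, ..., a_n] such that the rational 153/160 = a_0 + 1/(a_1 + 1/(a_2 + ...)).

[0; 1, 21, 1, 6]

Run the Euclidean algorithm on 153 and 160; the successive quotients are the partial quotients a_0, a_1, ... (each step inverts the fractional part left over by the previous one):
  153 = 0*160 + 153, so a_0 = 0.
  160 = 1*153 + 7, so a_1 = 1.
  153 = 21*7 + 6, so a_2 = 21.
  7 = 1*6 + 1, so a_3 = 1.
  6 = 6*1 + 0, so a_4 = 6.
The remainder reaches 0 after 5 divisions, so the expansion has 5 partial quotients, read off in order.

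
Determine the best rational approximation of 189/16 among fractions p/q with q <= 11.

130/11

Expand x = 189/16 as a continued fraction with the Euclidean algorithm:
  189 = 11*16 + 13, so a_0 = 11.
  16 = 1*13 + 3, so a_1 = 1.
  13 = 4*3 + 1, so a_2 = 4.
  3 = 3*1 + 0, so a_3 = 3.
so x = [11; 1, 4, 3].
Convergents (p_i = a_i*p_{i-1} + p_{i-2}, q_i = a_i*q_{i-1} + q_{i-2} with p_{-2}=0, p_{-1}=1, q_{-2}=1, q_{-1}=0), until the denominator exceeds 11:
  i=0: a_0=11, p_0 = 11*1 + 0 = 11, q_0 = 11*0 + 1 = 1.
  i=1: a_1=1, p_1 = 1*11 + 1 = 12, q_1 = 1*1 + 0 = 1.
  i=2: a_2=4, p_2 = 4*12 + 11 = 59, q_2 = 4*1 + 1 = 5.
  i=3: a_3=3, p_3 = 3*59 + 12 = 189, q_3 = 3*5 + 1 = 16.
q_3 = 16 > 11, so the last convergent with denominator <= 11 is p_2/q_2 = 59/5.
The closest fraction with denominator <= 11 is either p_2/q_2 or the intermediate fraction (k*p_2 + p_1)/(k*q_2 + q_1) with the largest k >= 1 whose denominator stays <= 11; these approach x as k grows, and every other convergent or intermediate fraction in range is farther away.
Largest k: floor((11 - q_1)/q_2) = floor((11 - 1)/5) = 2.
That gives (2*59 + 12)/(2*5 + 1) = 130/11.
Compare the errors: |x - 59/5| = |189*5 - 59*16|/(16*5) = 1/80, and |x - 130/11| = |189*11 - 130*16|/(16*11) = 1/176.
Cross-multiplying, 1*80 = 80 < 176 = 1*176, so 1/176 is smaller: the intermediate fraction 130/11 is closer to x than 59/5.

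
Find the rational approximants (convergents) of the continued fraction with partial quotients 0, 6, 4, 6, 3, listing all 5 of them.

Using the convergent recurrence p_i = a_i*p_{i-1} + p_{i-2}, q_i = a_i*q_{i-1} + q_{i-2} with p_{-2}=0, p_{-1}=1, q_{-2}=1, q_{-1}=0:
  i=0: a_0=0, p_0 = 0*1 + 0 = 0, q_0 = 0*0 + 1 = 1.
  i=1: a_1=6, p_1 = 6*0 + 1 = 1, q_1 = 6*1 + 0 = 6.
  i=2: a_2=4, p_2 = 4*1 + 0 = 4, q_2 = 4*6 + 1 = 25.
  i=3: a_3=6, p_3 = 6*4 + 1 = 25, q_3 = 6*25 + 6 = 156.
  i=4: a_4=3, p_4 = 3*25 + 4 = 79, q_4 = 3*156 + 25 = 493.

0/1, 1/6, 4/25, 25/156, 79/493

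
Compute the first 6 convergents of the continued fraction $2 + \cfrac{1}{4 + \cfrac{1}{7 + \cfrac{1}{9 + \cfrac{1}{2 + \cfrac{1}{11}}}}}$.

Using the convergent recurrence p_i = a_i*p_{i-1} + p_{i-2}, q_i = a_i*q_{i-1} + q_{i-2} with p_{-2}=0, p_{-1}=1, q_{-2}=1, q_{-1}=0:
  i=0: a_0=2, p_0 = 2*1 + 0 = 2, q_0 = 2*0 + 1 = 1.
  i=1: a_1=4, p_1 = 4*2 + 1 = 9, q_1 = 4*1 + 0 = 4.
  i=2: a_2=7, p_2 = 7*9 + 2 = 65, q_2 = 7*4 + 1 = 29.
  i=3: a_3=9, p_3 = 9*65 + 9 = 594, q_3 = 9*29 + 4 = 265.
  i=4: a_4=2, p_4 = 2*594 + 65 = 1253, q_4 = 2*265 + 29 = 559.
  i=5: a_5=11, p_5 = 11*1253 + 594 = 14377, q_5 = 11*559 + 265 = 6414.

2/1, 9/4, 65/29, 594/265, 1253/559, 14377/6414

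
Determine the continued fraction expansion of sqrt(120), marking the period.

Write x_i = (sqrt(120) + m_i)/d_i with (m_0, d_0) = (0, 1). a_0 = floor(sqrt(120)) = 10, since 10^2 = 100 <= 120 < 121 = 11^2.
Iterate m_{i+1} = d_i*a_i - m_i, d_{i+1} = (120 - m_{i+1}^2)/d_i, a_{i+1} = floor((a_0 + m_{i+1})/d_{i+1}):
  m_1 = 1*10 - 0 = 10, d_1 = (120 - 10^2)/1 = 20/1 = 20, a_1 = floor((10 + 10)/20) = 1.
  m_2 = 20*1 - 10 = 10, d_2 = (120 - 10^2)/20 = 20/20 = 1, a_2 = floor((10 + 10)/1) = 20.
  m_3 = 1*20 - 10 = 10, d_3 = (120 - 10^2)/1 = 20/1 = 20: (m_3, d_3) = (m_1, d_1) = (10, 20), so from here the quotients repeat a_1, a_2; the period length is 2.
Hence the expansion of sqrt(120) is a_0 = 10 followed by the repeating block 1, 20 (period 2).

[10; (1, 20)]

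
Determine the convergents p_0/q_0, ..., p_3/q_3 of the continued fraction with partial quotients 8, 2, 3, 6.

8/1, 17/2, 59/7, 371/44

Using the convergent recurrence p_i = a_i*p_{i-1} + p_{i-2}, q_i = a_i*q_{i-1} + q_{i-2} with p_{-2}=0, p_{-1}=1, q_{-2}=1, q_{-1}=0:
  i=0: a_0=8, p_0 = 8*1 + 0 = 8, q_0 = 8*0 + 1 = 1.
  i=1: a_1=2, p_1 = 2*8 + 1 = 17, q_1 = 2*1 + 0 = 2.
  i=2: a_2=3, p_2 = 3*17 + 8 = 59, q_2 = 3*2 + 1 = 7.
  i=3: a_3=6, p_3 = 6*59 + 17 = 371, q_3 = 6*7 + 2 = 44.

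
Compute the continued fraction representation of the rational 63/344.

[0; 5, 2, 5, 1, 4]

Run the Euclidean algorithm on 63 and 344; the successive quotients are the partial quotients a_0, a_1, ... (each step inverts the fractional part left over by the previous one):
  63 = 0*344 + 63, so a_0 = 0.
  344 = 5*63 + 29, so a_1 = 5.
  63 = 2*29 + 5, so a_2 = 2.
  29 = 5*5 + 4, so a_3 = 5.
  5 = 1*4 + 1, so a_4 = 1.
  4 = 4*1 + 0, so a_5 = 4.
The remainder reaches 0 after 6 divisions, so the expansion has 6 partial quotients, read off in order.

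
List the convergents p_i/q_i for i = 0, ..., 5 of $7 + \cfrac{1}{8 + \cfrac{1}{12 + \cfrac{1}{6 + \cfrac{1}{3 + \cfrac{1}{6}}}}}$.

Using the convergent recurrence p_i = a_i*p_{i-1} + p_{i-2}, q_i = a_i*q_{i-1} + q_{i-2} with p_{-2}=0, p_{-1}=1, q_{-2}=1, q_{-1}=0:
  i=0: a_0=7, p_0 = 7*1 + 0 = 7, q_0 = 7*0 + 1 = 1.
  i=1: a_1=8, p_1 = 8*7 + 1 = 57, q_1 = 8*1 + 0 = 8.
  i=2: a_2=12, p_2 = 12*57 + 7 = 691, q_2 = 12*8 + 1 = 97.
  i=3: a_3=6, p_3 = 6*691 + 57 = 4203, q_3 = 6*97 + 8 = 590.
  i=4: a_4=3, p_4 = 3*4203 + 691 = 13300, q_4 = 3*590 + 97 = 1867.
  i=5: a_5=6, p_5 = 6*13300 + 4203 = 84003, q_5 = 6*1867 + 590 = 11792.

7/1, 57/8, 691/97, 4203/590, 13300/1867, 84003/11792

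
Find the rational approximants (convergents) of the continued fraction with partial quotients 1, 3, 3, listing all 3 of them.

1/1, 4/3, 13/10

Using the convergent recurrence p_i = a_i*p_{i-1} + p_{i-2}, q_i = a_i*q_{i-1} + q_{i-2} with p_{-2}=0, p_{-1}=1, q_{-2}=1, q_{-1}=0:
  i=0: a_0=1, p_0 = 1*1 + 0 = 1, q_0 = 1*0 + 1 = 1.
  i=1: a_1=3, p_1 = 3*1 + 1 = 4, q_1 = 3*1 + 0 = 3.
  i=2: a_2=3, p_2 = 3*4 + 1 = 13, q_2 = 3*3 + 1 = 10.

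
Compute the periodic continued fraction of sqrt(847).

Write x_i = (sqrt(847) + m_i)/d_i with (m_0, d_0) = (0, 1). a_0 = floor(sqrt(847)) = 29, since 29^2 = 841 <= 847 < 900 = 30^2.
Iterate m_{i+1} = d_i*a_i - m_i, d_{i+1} = (847 - m_{i+1}^2)/d_i, a_{i+1} = floor((a_0 + m_{i+1})/d_{i+1}):
  m_1 = 1*29 - 0 = 29, d_1 = (847 - 29^2)/1 = 6/1 = 6, a_1 = floor((29 + 29)/6) = 9.
  m_2 = 6*9 - 29 = 25, d_2 = (847 - 25^2)/6 = 222/6 = 37, a_2 = floor((29 + 25)/37) = 1.
  m_3 = 37*1 - 25 = 12, d_3 = (847 - 12^2)/37 = 703/37 = 19, a_3 = floor((29 + 12)/19) = 2.
  m_4 = 19*2 - 12 = 26, d_4 = (847 - 26^2)/19 = 171/19 = 9, a_4 = floor((29 + 26)/9) = 6.
  m_5 = 9*6 - 26 = 28, d_5 = (847 - 28^2)/9 = 63/9 = 7, a_5 = floor((29 + 28)/7) = 8.
  m_6 = 7*8 - 28 = 28, d_6 = (847 - 28^2)/7 = 63/7 = 9, a_6 = floor((29 + 28)/9) = 6.
  m_7 = 9*6 - 28 = 26, d_7 = (847 - 26^2)/9 = 171/9 = 19, a_7 = floor((29 + 26)/19) = 2.
  m_8 = 19*2 - 26 = 12, d_8 = (847 - 12^2)/19 = 703/19 = 37, a_8 = floor((29 + 12)/37) = 1.
  m_9 = 37*1 - 12 = 25, d_9 = (847 - 25^2)/37 = 222/37 = 6, a_9 = floor((29 + 25)/6) = 9.
  m_10 = 6*9 - 25 = 29, d_10 = (847 - 29^2)/6 = 6/6 = 1, a_10 = floor((29 + 29)/1) = 58.
  m_11 = 1*58 - 29 = 29, d_11 = (847 - 29^2)/1 = 6/1 = 6: (m_11, d_11) = (m_1, d_1) = (29, 6), so from here the quotients repeat a_1, ..., a_10; the period length is 10.
Hence the expansion of sqrt(847) is a_0 = 29 followed by the repeating block 9, 1, 2, 6, 8, 6, 2, 1, 9, 58 (period 10).

[29; (9, 1, 2, 6, 8, 6, 2, 1, 9, 58)]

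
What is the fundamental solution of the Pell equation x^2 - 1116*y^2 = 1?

(x, y) = (4620799, 138320)

First expand sqrt(1116) as a continued fraction. With x_i = (sqrt(1116) + m_i)/d_i and (m_0, d_0) = (0, 1): a_0 = floor(sqrt(1116)) = 33, since 33^2 = 1089 <= 1116 < 1156 = 34^2.
Iterate m_{i+1} = d_i*a_i - m_i, d_{i+1} = (1116 - m_{i+1}^2)/d_i, a_{i+1} = floor((a_0 + m_{i+1})/d_{i+1}):
  m_1 = 1*33 - 0 = 33, d_1 = (1116 - 33^2)/1 = 27/1 = 27, a_1 = floor((33 + 33)/27) = 2.
  m_2 = 27*2 - 33 = 21, d_2 = (1116 - 21^2)/27 = 675/27 = 25, a_2 = floor((33 + 21)/25) = 2.
  m_3 = 25*2 - 21 = 29, d_3 = (1116 - 29^2)/25 = 275/25 = 11, a_3 = floor((33 + 29)/11) = 5.
  m_4 = 11*5 - 29 = 26, d_4 = (1116 - 26^2)/11 = 440/11 = 40, a_4 = floor((33 + 26)/40) = 1.
  m_5 = 40*1 - 26 = 14, d_5 = (1116 - 14^2)/40 = 920/40 = 23, a_5 = floor((33 + 14)/23) = 2.
  m_6 = 23*2 - 14 = 32, d_6 = (1116 - 32^2)/23 = 92/23 = 4, a_6 = floor((33 + 32)/4) = 16.
  m_7 = 4*16 - 32 = 32, d_7 = (1116 - 32^2)/4 = 92/4 = 23, a_7 = floor((33 + 32)/23) = 2.
  m_8 = 23*2 - 32 = 14, d_8 = (1116 - 14^2)/23 = 920/23 = 40, a_8 = floor((33 + 14)/40) = 1.
  m_9 = 40*1 - 14 = 26, d_9 = (1116 - 26^2)/40 = 440/40 = 11, a_9 = floor((33 + 26)/11) = 5.
  m_10 = 11*5 - 26 = 29, d_10 = (1116 - 29^2)/11 = 275/11 = 25, a_10 = floor((33 + 29)/25) = 2.
  m_11 = 25*2 - 29 = 21, d_11 = (1116 - 21^2)/25 = 675/25 = 27, a_11 = floor((33 + 21)/27) = 2.
  m_12 = 27*2 - 21 = 33, d_12 = (1116 - 33^2)/27 = 27/27 = 1, a_12 = floor((33 + 33)/1) = 66.
  m_13 = 1*66 - 33 = 33, d_13 = (1116 - 33^2)/1 = 27/1 = 27: (m_13, d_13) = (m_1, d_1) = (33, 27), so from here the quotients repeat a_1, ..., a_12; the period length is 12.
So sqrt(1116) = [33; (2, 2, 5, 1, 2, 16, 2, 1, 5, 2, 2, 66)] with period length k = 12.
k is even, so the fundamental solution of x^2 - 1116y^2 = 1 is (p_{k-1}, q_{k-1}) = (p_11, q_11); compute convergents through index 11.
Convergents (p_i = a_i*p_{i-1} + p_{i-2}, q_i = a_i*q_{i-1} + q_{i-2} with p_{-2}=0, p_{-1}=1, q_{-2}=1, q_{-1}=0):
  i=0: a_0=33, p_0 = 33*1 + 0 = 33, q_0 = 33*0 + 1 = 1.
  i=1: a_1=2, p_1 = 2*33 + 1 = 67, q_1 = 2*1 + 0 = 2.
  i=2: a_2=2, p_2 = 2*67 + 33 = 167, q_2 = 2*2 + 1 = 5.
  i=3: a_3=5, p_3 = 5*167 + 67 = 902, q_3 = 5*5 + 2 = 27.
  i=4: a_4=1, p_4 = 1*902 + 167 = 1069, q_4 = 1*27 + 5 = 32.
  i=5: a_5=2, p_5 = 2*1069 + 902 = 3040, q_5 = 2*32 + 27 = 91.
  i=6: a_6=16, p_6 = 16*3040 + 1069 = 49709, q_6 = 16*91 + 32 = 1488.
  i=7: a_7=2, p_7 = 2*49709 + 3040 = 102458, q_7 = 2*1488 + 91 = 3067.
  i=8: a_8=1, p_8 = 1*102458 + 49709 = 152167, q_8 = 1*3067 + 1488 = 4555.
  i=9: a_9=5, p_9 = 5*152167 + 102458 = 863293, q_9 = 5*4555 + 3067 = 25842.
  i=10: a_10=2, p_10 = 2*863293 + 152167 = 1878753, q_10 = 2*25842 + 4555 = 56239.
  i=11: a_11=2, p_11 = 2*1878753 + 863293 = 4620799, q_11 = 2*56239 + 25842 = 138320.
Check: 4620799^2 - 1116*138320^2 = 21351783398401 - 21351783398400 = 1, so (x, y) = (4620799, 138320) solves the equation, and by the theorem it is the least positive solution.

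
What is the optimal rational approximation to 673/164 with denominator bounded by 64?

Expand x = 673/164 as a continued fraction with the Euclidean algorithm:
  673 = 4*164 + 17, so a_0 = 4.
  164 = 9*17 + 11, so a_1 = 9.
  17 = 1*11 + 6, so a_2 = 1.
  11 = 1*6 + 5, so a_3 = 1.
  6 = 1*5 + 1, so a_4 = 1.
  5 = 5*1 + 0, so a_5 = 5.
so x = [4; 9, 1, 1, 1, 5].
Convergents (p_i = a_i*p_{i-1} + p_{i-2}, q_i = a_i*q_{i-1} + q_{i-2} with p_{-2}=0, p_{-1}=1, q_{-2}=1, q_{-1}=0), until the denominator exceeds 64:
  i=0: a_0=4, p_0 = 4*1 + 0 = 4, q_0 = 4*0 + 1 = 1.
  i=1: a_1=9, p_1 = 9*4 + 1 = 37, q_1 = 9*1 + 0 = 9.
  i=2: a_2=1, p_2 = 1*37 + 4 = 41, q_2 = 1*9 + 1 = 10.
  i=3: a_3=1, p_3 = 1*41 + 37 = 78, q_3 = 1*10 + 9 = 19.
  i=4: a_4=1, p_4 = 1*78 + 41 = 119, q_4 = 1*19 + 10 = 29.
  i=5: a_5=5, p_5 = 5*119 + 78 = 673, q_5 = 5*29 + 19 = 164.
q_5 = 164 > 64, so the last convergent with denominator <= 64 is p_4/q_4 = 119/29.
The closest fraction with denominator <= 64 is either p_4/q_4 or the intermediate fraction (k*p_4 + p_3)/(k*q_4 + q_3) with the largest k >= 1 whose denominator stays <= 64; these approach x as k grows, and every other convergent or intermediate fraction in range is farther away.
Largest k: floor((64 - q_3)/q_4) = floor((64 - 19)/29) = 1.
That gives (1*119 + 78)/(1*29 + 19) = 197/48.
Compare the errors: |x - 119/29| = |673*29 - 119*164|/(164*29) = 1/4756, and |x - 197/48| = |673*48 - 197*164|/(164*48) = 4/7872.
Cross-multiplying, 1*7872 = 7872 < 19024 = 4*4756, so 1/4756 is smaller: the convergent 119/29 is closer to x than 197/48.

119/29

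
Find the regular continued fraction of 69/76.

Run the Euclidean algorithm on 69 and 76; the successive quotients are the partial quotients a_0, a_1, ... (each step inverts the fractional part left over by the previous one):
  69 = 0*76 + 69, so a_0 = 0.
  76 = 1*69 + 7, so a_1 = 1.
  69 = 9*7 + 6, so a_2 = 9.
  7 = 1*6 + 1, so a_3 = 1.
  6 = 6*1 + 0, so a_4 = 6.
The remainder reaches 0 after 5 divisions, so the expansion has 5 partial quotients, read off in order.

[0; 1, 9, 1, 6]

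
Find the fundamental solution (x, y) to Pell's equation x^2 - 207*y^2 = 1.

(x, y) = (1151, 80)

First expand sqrt(207) as a continued fraction. With x_i = (sqrt(207) + m_i)/d_i and (m_0, d_0) = (0, 1): a_0 = floor(sqrt(207)) = 14, since 14^2 = 196 <= 207 < 225 = 15^2.
Iterate m_{i+1} = d_i*a_i - m_i, d_{i+1} = (207 - m_{i+1}^2)/d_i, a_{i+1} = floor((a_0 + m_{i+1})/d_{i+1}):
  m_1 = 1*14 - 0 = 14, d_1 = (207 - 14^2)/1 = 11/1 = 11, a_1 = floor((14 + 14)/11) = 2.
  m_2 = 11*2 - 14 = 8, d_2 = (207 - 8^2)/11 = 143/11 = 13, a_2 = floor((14 + 8)/13) = 1.
  m_3 = 13*1 - 8 = 5, d_3 = (207 - 5^2)/13 = 182/13 = 14, a_3 = floor((14 + 5)/14) = 1.
  m_4 = 14*1 - 5 = 9, d_4 = (207 - 9^2)/14 = 126/14 = 9, a_4 = floor((14 + 9)/9) = 2.
  m_5 = 9*2 - 9 = 9, d_5 = (207 - 9^2)/9 = 126/9 = 14, a_5 = floor((14 + 9)/14) = 1.
  m_6 = 14*1 - 9 = 5, d_6 = (207 - 5^2)/14 = 182/14 = 13, a_6 = floor((14 + 5)/13) = 1.
  m_7 = 13*1 - 5 = 8, d_7 = (207 - 8^2)/13 = 143/13 = 11, a_7 = floor((14 + 8)/11) = 2.
  m_8 = 11*2 - 8 = 14, d_8 = (207 - 14^2)/11 = 11/11 = 1, a_8 = floor((14 + 14)/1) = 28.
  m_9 = 1*28 - 14 = 14, d_9 = (207 - 14^2)/1 = 11/1 = 11: (m_9, d_9) = (m_1, d_1) = (14, 11), so from here the quotients repeat a_1, ..., a_8; the period length is 8.
So sqrt(207) = [14; (2, 1, 1, 2, 1, 1, 2, 28)] with period length k = 8.
k is even, so the fundamental solution of x^2 - 207y^2 = 1 is (p_{k-1}, q_{k-1}) = (p_7, q_7); compute convergents through index 7.
Convergents (p_i = a_i*p_{i-1} + p_{i-2}, q_i = a_i*q_{i-1} + q_{i-2} with p_{-2}=0, p_{-1}=1, q_{-2}=1, q_{-1}=0):
  i=0: a_0=14, p_0 = 14*1 + 0 = 14, q_0 = 14*0 + 1 = 1.
  i=1: a_1=2, p_1 = 2*14 + 1 = 29, q_1 = 2*1 + 0 = 2.
  i=2: a_2=1, p_2 = 1*29 + 14 = 43, q_2 = 1*2 + 1 = 3.
  i=3: a_3=1, p_3 = 1*43 + 29 = 72, q_3 = 1*3 + 2 = 5.
  i=4: a_4=2, p_4 = 2*72 + 43 = 187, q_4 = 2*5 + 3 = 13.
  i=5: a_5=1, p_5 = 1*187 + 72 = 259, q_5 = 1*13 + 5 = 18.
  i=6: a_6=1, p_6 = 1*259 + 187 = 446, q_6 = 1*18 + 13 = 31.
  i=7: a_7=2, p_7 = 2*446 + 259 = 1151, q_7 = 2*31 + 18 = 80.
Check: 1151^2 - 207*80^2 = 1324801 - 1324800 = 1, so (x, y) = (1151, 80) solves the equation, and by the theorem it is the least positive solution.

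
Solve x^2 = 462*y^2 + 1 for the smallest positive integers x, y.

(x, y) = (43, 2)

First expand sqrt(462) as a continued fraction. With x_i = (sqrt(462) + m_i)/d_i and (m_0, d_0) = (0, 1): a_0 = floor(sqrt(462)) = 21, since 21^2 = 441 <= 462 < 484 = 22^2.
Iterate m_{i+1} = d_i*a_i - m_i, d_{i+1} = (462 - m_{i+1}^2)/d_i, a_{i+1} = floor((a_0 + m_{i+1})/d_{i+1}):
  m_1 = 1*21 - 0 = 21, d_1 = (462 - 21^2)/1 = 21/1 = 21, a_1 = floor((21 + 21)/21) = 2.
  m_2 = 21*2 - 21 = 21, d_2 = (462 - 21^2)/21 = 21/21 = 1, a_2 = floor((21 + 21)/1) = 42.
  m_3 = 1*42 - 21 = 21, d_3 = (462 - 21^2)/1 = 21/1 = 21: (m_3, d_3) = (m_1, d_1) = (21, 21), so from here the quotients repeat a_1, a_2; the period length is 2.
So sqrt(462) = [21; (2, 42)] with period length k = 2.
k is even, so the fundamental solution of x^2 - 462y^2 = 1 is (p_{k-1}, q_{k-1}) = (p_1, q_1); compute convergents through index 1.
Convergents (p_i = a_i*p_{i-1} + p_{i-2}, q_i = a_i*q_{i-1} + q_{i-2} with p_{-2}=0, p_{-1}=1, q_{-2}=1, q_{-1}=0):
  i=0: a_0=21, p_0 = 21*1 + 0 = 21, q_0 = 21*0 + 1 = 1.
  i=1: a_1=2, p_1 = 2*21 + 1 = 43, q_1 = 2*1 + 0 = 2.
Check: 43^2 - 462*2^2 = 1849 - 1848 = 1, so (x, y) = (43, 2) solves the equation, and by the theorem it is the least positive solution.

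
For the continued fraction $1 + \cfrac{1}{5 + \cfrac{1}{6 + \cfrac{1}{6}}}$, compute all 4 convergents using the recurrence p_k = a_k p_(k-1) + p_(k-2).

1/1, 6/5, 37/31, 228/191

Using the convergent recurrence p_i = a_i*p_{i-1} + p_{i-2}, q_i = a_i*q_{i-1} + q_{i-2} with p_{-2}=0, p_{-1}=1, q_{-2}=1, q_{-1}=0:
  i=0: a_0=1, p_0 = 1*1 + 0 = 1, q_0 = 1*0 + 1 = 1.
  i=1: a_1=5, p_1 = 5*1 + 1 = 6, q_1 = 5*1 + 0 = 5.
  i=2: a_2=6, p_2 = 6*6 + 1 = 37, q_2 = 6*5 + 1 = 31.
  i=3: a_3=6, p_3 = 6*37 + 6 = 228, q_3 = 6*31 + 5 = 191.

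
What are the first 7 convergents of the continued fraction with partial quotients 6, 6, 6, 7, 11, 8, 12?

Using the convergent recurrence p_i = a_i*p_{i-1} + p_{i-2}, q_i = a_i*q_{i-1} + q_{i-2} with p_{-2}=0, p_{-1}=1, q_{-2}=1, q_{-1}=0:
  i=0: a_0=6, p_0 = 6*1 + 0 = 6, q_0 = 6*0 + 1 = 1.
  i=1: a_1=6, p_1 = 6*6 + 1 = 37, q_1 = 6*1 + 0 = 6.
  i=2: a_2=6, p_2 = 6*37 + 6 = 228, q_2 = 6*6 + 1 = 37.
  i=3: a_3=7, p_3 = 7*228 + 37 = 1633, q_3 = 7*37 + 6 = 265.
  i=4: a_4=11, p_4 = 11*1633 + 228 = 18191, q_4 = 11*265 + 37 = 2952.
  i=5: a_5=8, p_5 = 8*18191 + 1633 = 147161, q_5 = 8*2952 + 265 = 23881.
  i=6: a_6=12, p_6 = 12*147161 + 18191 = 1784123, q_6 = 12*23881 + 2952 = 289524.

6/1, 37/6, 228/37, 1633/265, 18191/2952, 147161/23881, 1784123/289524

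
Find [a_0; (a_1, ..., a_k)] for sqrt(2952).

Write x_i = (sqrt(2952) + m_i)/d_i with (m_0, d_0) = (0, 1). a_0 = floor(sqrt(2952)) = 54, since 54^2 = 2916 <= 2952 < 3025 = 55^2.
Iterate m_{i+1} = d_i*a_i - m_i, d_{i+1} = (2952 - m_{i+1}^2)/d_i, a_{i+1} = floor((a_0 + m_{i+1})/d_{i+1}):
  m_1 = 1*54 - 0 = 54, d_1 = (2952 - 54^2)/1 = 36/1 = 36, a_1 = floor((54 + 54)/36) = 3.
  m_2 = 36*3 - 54 = 54, d_2 = (2952 - 54^2)/36 = 36/36 = 1, a_2 = floor((54 + 54)/1) = 108.
  m_3 = 1*108 - 54 = 54, d_3 = (2952 - 54^2)/1 = 36/1 = 36: (m_3, d_3) = (m_1, d_1) = (54, 36), so from here the quotients repeat a_1, a_2; the period length is 2.
Hence the expansion of sqrt(2952) is a_0 = 54 followed by the repeating block 3, 108 (period 2).

[54; (3, 108)]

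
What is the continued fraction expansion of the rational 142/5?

Run the Euclidean algorithm on 142 and 5; the successive quotients are the partial quotients a_0, a_1, ... (each step inverts the fractional part left over by the previous one):
  142 = 28*5 + 2, so a_0 = 28.
  5 = 2*2 + 1, so a_1 = 2.
  2 = 2*1 + 0, so a_2 = 2.
The remainder reaches 0 after 3 divisions, so the expansion has 3 partial quotients, read off in order.

[28; 2, 2]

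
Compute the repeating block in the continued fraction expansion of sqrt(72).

Write x_i = (sqrt(72) + m_i)/d_i with (m_0, d_0) = (0, 1). a_0 = floor(sqrt(72)) = 8, since 8^2 = 64 <= 72 < 81 = 9^2.
Iterate m_{i+1} = d_i*a_i - m_i, d_{i+1} = (72 - m_{i+1}^2)/d_i, a_{i+1} = floor((a_0 + m_{i+1})/d_{i+1}):
  m_1 = 1*8 - 0 = 8, d_1 = (72 - 8^2)/1 = 8/1 = 8, a_1 = floor((8 + 8)/8) = 2.
  m_2 = 8*2 - 8 = 8, d_2 = (72 - 8^2)/8 = 8/8 = 1, a_2 = floor((8 + 8)/1) = 16.
  m_3 = 1*16 - 8 = 8, d_3 = (72 - 8^2)/1 = 8/1 = 8: (m_3, d_3) = (m_1, d_1) = (8, 8), so from here the quotients repeat a_1, a_2; the period length is 2.
Hence the expansion of sqrt(72) is a_0 = 8 followed by the repeating block 2, 16 (period 2).

[8; (2, 16)]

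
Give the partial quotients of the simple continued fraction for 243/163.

[1; 2, 26, 1, 2]

Run the Euclidean algorithm on 243 and 163; the successive quotients are the partial quotients a_0, a_1, ... (each step inverts the fractional part left over by the previous one):
  243 = 1*163 + 80, so a_0 = 1.
  163 = 2*80 + 3, so a_1 = 2.
  80 = 26*3 + 2, so a_2 = 26.
  3 = 1*2 + 1, so a_3 = 1.
  2 = 2*1 + 0, so a_4 = 2.
The remainder reaches 0 after 5 divisions, so the expansion has 5 partial quotients, read off in order.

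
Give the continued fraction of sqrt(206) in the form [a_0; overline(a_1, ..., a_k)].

[14; overline(2, 1, 5, 14, 5, 1, 2, 28)]

Write x_i = (sqrt(206) + m_i)/d_i with (m_0, d_0) = (0, 1). a_0 = floor(sqrt(206)) = 14, since 14^2 = 196 <= 206 < 225 = 15^2.
Iterate m_{i+1} = d_i*a_i - m_i, d_{i+1} = (206 - m_{i+1}^2)/d_i, a_{i+1} = floor((a_0 + m_{i+1})/d_{i+1}):
  m_1 = 1*14 - 0 = 14, d_1 = (206 - 14^2)/1 = 10/1 = 10, a_1 = floor((14 + 14)/10) = 2.
  m_2 = 10*2 - 14 = 6, d_2 = (206 - 6^2)/10 = 170/10 = 17, a_2 = floor((14 + 6)/17) = 1.
  m_3 = 17*1 - 6 = 11, d_3 = (206 - 11^2)/17 = 85/17 = 5, a_3 = floor((14 + 11)/5) = 5.
  m_4 = 5*5 - 11 = 14, d_4 = (206 - 14^2)/5 = 10/5 = 2, a_4 = floor((14 + 14)/2) = 14.
  m_5 = 2*14 - 14 = 14, d_5 = (206 - 14^2)/2 = 10/2 = 5, a_5 = floor((14 + 14)/5) = 5.
  m_6 = 5*5 - 14 = 11, d_6 = (206 - 11^2)/5 = 85/5 = 17, a_6 = floor((14 + 11)/17) = 1.
  m_7 = 17*1 - 11 = 6, d_7 = (206 - 6^2)/17 = 170/17 = 10, a_7 = floor((14 + 6)/10) = 2.
  m_8 = 10*2 - 6 = 14, d_8 = (206 - 14^2)/10 = 10/10 = 1, a_8 = floor((14 + 14)/1) = 28.
  m_9 = 1*28 - 14 = 14, d_9 = (206 - 14^2)/1 = 10/1 = 10: (m_9, d_9) = (m_1, d_1) = (14, 10), so from here the quotients repeat a_1, ..., a_8; the period length is 8.
Hence the expansion of sqrt(206) is a_0 = 14 followed by the repeating block 2, 1, 5, 14, 5, 1, 2, 28 (period 8).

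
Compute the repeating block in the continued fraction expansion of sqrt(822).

Write x_i = (sqrt(822) + m_i)/d_i with (m_0, d_0) = (0, 1). a_0 = floor(sqrt(822)) = 28, since 28^2 = 784 <= 822 < 841 = 29^2.
Iterate m_{i+1} = d_i*a_i - m_i, d_{i+1} = (822 - m_{i+1}^2)/d_i, a_{i+1} = floor((a_0 + m_{i+1})/d_{i+1}):
  m_1 = 1*28 - 0 = 28, d_1 = (822 - 28^2)/1 = 38/1 = 38, a_1 = floor((28 + 28)/38) = 1.
  m_2 = 38*1 - 28 = 10, d_2 = (822 - 10^2)/38 = 722/38 = 19, a_2 = floor((28 + 10)/19) = 2.
  m_3 = 19*2 - 10 = 28, d_3 = (822 - 28^2)/19 = 38/19 = 2, a_3 = floor((28 + 28)/2) = 28.
  m_4 = 2*28 - 28 = 28, d_4 = (822 - 28^2)/2 = 38/2 = 19, a_4 = floor((28 + 28)/19) = 2.
  m_5 = 19*2 - 28 = 10, d_5 = (822 - 10^2)/19 = 722/19 = 38, a_5 = floor((28 + 10)/38) = 1.
  m_6 = 38*1 - 10 = 28, d_6 = (822 - 28^2)/38 = 38/38 = 1, a_6 = floor((28 + 28)/1) = 56.
  m_7 = 1*56 - 28 = 28, d_7 = (822 - 28^2)/1 = 38/1 = 38: (m_7, d_7) = (m_1, d_1) = (28, 38), so from here the quotients repeat a_1, ..., a_6; the period length is 6.
Hence the expansion of sqrt(822) is a_0 = 28 followed by the repeating block 1, 2, 28, 2, 1, 56 (period 6).

[28; (1, 2, 28, 2, 1, 56)]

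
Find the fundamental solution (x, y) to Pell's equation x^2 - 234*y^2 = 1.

First expand sqrt(234) as a continued fraction. With x_i = (sqrt(234) + m_i)/d_i and (m_0, d_0) = (0, 1): a_0 = floor(sqrt(234)) = 15, since 15^2 = 225 <= 234 < 256 = 16^2.
Iterate m_{i+1} = d_i*a_i - m_i, d_{i+1} = (234 - m_{i+1}^2)/d_i, a_{i+1} = floor((a_0 + m_{i+1})/d_{i+1}):
  m_1 = 1*15 - 0 = 15, d_1 = (234 - 15^2)/1 = 9/1 = 9, a_1 = floor((15 + 15)/9) = 3.
  m_2 = 9*3 - 15 = 12, d_2 = (234 - 12^2)/9 = 90/9 = 10, a_2 = floor((15 + 12)/10) = 2.
  m_3 = 10*2 - 12 = 8, d_3 = (234 - 8^2)/10 = 170/10 = 17, a_3 = floor((15 + 8)/17) = 1.
  m_4 = 17*1 - 8 = 9, d_4 = (234 - 9^2)/17 = 153/17 = 9, a_4 = floor((15 + 9)/9) = 2.
  m_5 = 9*2 - 9 = 9, d_5 = (234 - 9^2)/9 = 153/9 = 17, a_5 = floor((15 + 9)/17) = 1.
  m_6 = 17*1 - 9 = 8, d_6 = (234 - 8^2)/17 = 170/17 = 10, a_6 = floor((15 + 8)/10) = 2.
  m_7 = 10*2 - 8 = 12, d_7 = (234 - 12^2)/10 = 90/10 = 9, a_7 = floor((15 + 12)/9) = 3.
  m_8 = 9*3 - 12 = 15, d_8 = (234 - 15^2)/9 = 9/9 = 1, a_8 = floor((15 + 15)/1) = 30.
  m_9 = 1*30 - 15 = 15, d_9 = (234 - 15^2)/1 = 9/1 = 9: (m_9, d_9) = (m_1, d_1) = (15, 9), so from here the quotients repeat a_1, ..., a_8; the period length is 8.
So sqrt(234) = [15; (3, 2, 1, 2, 1, 2, 3, 30)] with period length k = 8.
k is even, so the fundamental solution of x^2 - 234y^2 = 1 is (p_{k-1}, q_{k-1}) = (p_7, q_7); compute convergents through index 7.
Convergents (p_i = a_i*p_{i-1} + p_{i-2}, q_i = a_i*q_{i-1} + q_{i-2} with p_{-2}=0, p_{-1}=1, q_{-2}=1, q_{-1}=0):
  i=0: a_0=15, p_0 = 15*1 + 0 = 15, q_0 = 15*0 + 1 = 1.
  i=1: a_1=3, p_1 = 3*15 + 1 = 46, q_1 = 3*1 + 0 = 3.
  i=2: a_2=2, p_2 = 2*46 + 15 = 107, q_2 = 2*3 + 1 = 7.
  i=3: a_3=1, p_3 = 1*107 + 46 = 153, q_3 = 1*7 + 3 = 10.
  i=4: a_4=2, p_4 = 2*153 + 107 = 413, q_4 = 2*10 + 7 = 27.
  i=5: a_5=1, p_5 = 1*413 + 153 = 566, q_5 = 1*27 + 10 = 37.
  i=6: a_6=2, p_6 = 2*566 + 413 = 1545, q_6 = 2*37 + 27 = 101.
  i=7: a_7=3, p_7 = 3*1545 + 566 = 5201, q_7 = 3*101 + 37 = 340.
Check: 5201^2 - 234*340^2 = 27050401 - 27050400 = 1, so (x, y) = (5201, 340) solves the equation, and by the theorem it is the least positive solution.

(x, y) = (5201, 340)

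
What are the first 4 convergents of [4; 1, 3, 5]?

Using the convergent recurrence p_i = a_i*p_{i-1} + p_{i-2}, q_i = a_i*q_{i-1} + q_{i-2} with p_{-2}=0, p_{-1}=1, q_{-2}=1, q_{-1}=0:
  i=0: a_0=4, p_0 = 4*1 + 0 = 4, q_0 = 4*0 + 1 = 1.
  i=1: a_1=1, p_1 = 1*4 + 1 = 5, q_1 = 1*1 + 0 = 1.
  i=2: a_2=3, p_2 = 3*5 + 4 = 19, q_2 = 3*1 + 1 = 4.
  i=3: a_3=5, p_3 = 5*19 + 5 = 100, q_3 = 5*4 + 1 = 21.

4/1, 5/1, 19/4, 100/21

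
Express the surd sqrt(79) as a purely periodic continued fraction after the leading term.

[8; (1, 7, 1, 16)]

Write x_i = (sqrt(79) + m_i)/d_i with (m_0, d_0) = (0, 1). a_0 = floor(sqrt(79)) = 8, since 8^2 = 64 <= 79 < 81 = 9^2.
Iterate m_{i+1} = d_i*a_i - m_i, d_{i+1} = (79 - m_{i+1}^2)/d_i, a_{i+1} = floor((a_0 + m_{i+1})/d_{i+1}):
  m_1 = 1*8 - 0 = 8, d_1 = (79 - 8^2)/1 = 15/1 = 15, a_1 = floor((8 + 8)/15) = 1.
  m_2 = 15*1 - 8 = 7, d_2 = (79 - 7^2)/15 = 30/15 = 2, a_2 = floor((8 + 7)/2) = 7.
  m_3 = 2*7 - 7 = 7, d_3 = (79 - 7^2)/2 = 30/2 = 15, a_3 = floor((8 + 7)/15) = 1.
  m_4 = 15*1 - 7 = 8, d_4 = (79 - 8^2)/15 = 15/15 = 1, a_4 = floor((8 + 8)/1) = 16.
  m_5 = 1*16 - 8 = 8, d_5 = (79 - 8^2)/1 = 15/1 = 15: (m_5, d_5) = (m_1, d_1) = (8, 15), so from here the quotients repeat a_1, ..., a_4; the period length is 4.
Hence the expansion of sqrt(79) is a_0 = 8 followed by the repeating block 1, 7, 1, 16 (period 4).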